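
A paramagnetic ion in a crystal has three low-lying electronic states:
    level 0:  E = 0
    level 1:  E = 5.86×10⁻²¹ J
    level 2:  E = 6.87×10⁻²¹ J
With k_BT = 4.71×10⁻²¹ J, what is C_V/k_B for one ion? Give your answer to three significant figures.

0.408

Eᵢ/kT = 0, 1.2442, 1.4586.
Z = Σ e^(−Eᵢ/kT) = e^(−0) + e^(−1.2442) + e^(−1.4586) = 1.0000 + 0.28817 + 0.23256 = 1.5207.
⟨E⟩ = 2.1611, ⟨E²⟩ = 13.725.
C_V/k_B = (⟨E²⟩ − ⟨E⟩²)/(kT)² = (13.725 − 4.6704)/22.184 = 0.408.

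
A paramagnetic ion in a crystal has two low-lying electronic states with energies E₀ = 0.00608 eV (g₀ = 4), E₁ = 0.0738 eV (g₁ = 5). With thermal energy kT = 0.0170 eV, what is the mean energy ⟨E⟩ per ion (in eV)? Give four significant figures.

0.007620 eV

Eᵢ/kT = 0.357647, 4.34118.
Z = Σ gᵢe^(−Eᵢ/kT) = 4·e^(−0.357647) + 5·e^(−4.34118) = 2.79728 + 0.0651058 = 2.86239.
⟨E⟩ = Σ Eᵢ gᵢe^(−Eᵢ/kT) / Z = (0.00608·2.79728 + 0.0738·0.0651058) / 2.86239 = 0.007620 eV.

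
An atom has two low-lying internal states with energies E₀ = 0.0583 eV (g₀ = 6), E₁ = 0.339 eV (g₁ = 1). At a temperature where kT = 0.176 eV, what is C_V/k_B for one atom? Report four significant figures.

Eᵢ/kT = 0.331250, 1.92614.
Z = Σ gᵢe^(−Eᵢ/kT) = 6·e^(−0.331250) + 1·e^(−1.92614) = 4.30815 + 0.145710 = 4.45386.
⟨E⟩ = 0.0674832 eV, ⟨E²⟩ = 0.00704739 eV².
C_V/k_B = (⟨E²⟩ − ⟨E⟩²)/(kT)² = (0.00704739 − 0.00455398)/0.0309760 = 0.08049.

0.08049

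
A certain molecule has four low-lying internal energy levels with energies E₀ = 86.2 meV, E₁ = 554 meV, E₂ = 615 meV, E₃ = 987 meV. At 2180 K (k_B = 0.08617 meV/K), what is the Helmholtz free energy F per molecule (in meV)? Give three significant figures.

59.8 meV

k_BT = 0.08617 × 2180 K = 187.85 meV.
Eᵢ/kT = 0.45888, 2.9492, 3.2739, 5.2542.
Z = Σ e^(−Eᵢ/kT) = e^(−0.45888) + e^(−2.9492) + e^(−3.2739) + e^(−5.2542) = 0.63199 + 0.052382 + 0.037858 + 0.0052255 = 0.72746.
F = −kT ln Z = −187.85 × ln(0.72746) = −187.85 × -0.31820 = 59.8 meV.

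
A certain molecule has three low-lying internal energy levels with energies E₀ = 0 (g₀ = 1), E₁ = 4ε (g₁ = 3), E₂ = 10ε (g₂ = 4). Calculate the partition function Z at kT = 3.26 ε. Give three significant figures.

Eᵢ/kT = 0, 1.2270, 3.0675.
Z = Σ gᵢe^(−Eᵢ/kT) = 1·e^(−0) + 3·e^(−1.2270) + 4·e^(−3.0675) = 1.0000 + 0.87951 + 0.18615 = 2.0657.

Z = 2.07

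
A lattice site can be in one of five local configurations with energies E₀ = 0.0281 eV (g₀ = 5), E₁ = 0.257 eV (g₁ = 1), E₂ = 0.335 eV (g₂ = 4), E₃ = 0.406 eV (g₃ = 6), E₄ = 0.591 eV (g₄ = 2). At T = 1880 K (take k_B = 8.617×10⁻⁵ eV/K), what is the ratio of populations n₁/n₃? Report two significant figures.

k_BT = 8.617×10⁻⁵ × 1880 K = 0.1620 eV.
n₁/n₃ = (g₁/g₃) exp[−(E₁−E₃)/kT] = (1/6) × exp(−(-0.149 eV)/(0.1620 eV)) = (1/6) × exp(0.9198) = 0.42.

0.42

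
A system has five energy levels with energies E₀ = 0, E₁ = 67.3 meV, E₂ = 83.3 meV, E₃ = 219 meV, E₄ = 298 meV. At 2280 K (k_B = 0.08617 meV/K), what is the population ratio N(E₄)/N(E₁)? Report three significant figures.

0.309

k_BT = 0.08617 × 2280 K = 196.47 meV.
n₄/n₁ = exp[−(E₄−E₁)/kT] = exp(−(230.7 meV)/(196.47 meV)) = exp(-1.1742) = 0.309.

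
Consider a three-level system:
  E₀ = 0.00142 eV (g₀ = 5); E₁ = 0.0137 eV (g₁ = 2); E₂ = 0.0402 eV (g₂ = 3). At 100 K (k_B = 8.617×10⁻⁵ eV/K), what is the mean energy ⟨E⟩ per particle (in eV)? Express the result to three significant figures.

0.00273 eV

k_BT = 8.617×10⁻⁵ × 100 K = 0.0086170 eV.
Eᵢ/kT = 0.16479, 1.5899, 4.6652.
Z = Σ gᵢe^(−Eᵢ/kT) = 5·e^(−0.16479) + 2·e^(−1.5899) + 3·e^(−4.6652) = 4.2404 + 0.40789 + 0.028252 = 4.6765.
⟨E⟩ = Σ Eᵢ gᵢe^(−Eᵢ/kT) / Z = (0.00142·4.2404 + 0.0137·0.40789 + 0.0402·0.028252) / 4.6765 = 0.00273 eV.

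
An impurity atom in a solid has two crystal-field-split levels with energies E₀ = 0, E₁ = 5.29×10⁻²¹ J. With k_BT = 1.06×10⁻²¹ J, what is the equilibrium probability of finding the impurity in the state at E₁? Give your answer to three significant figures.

0.00676

Eᵢ/kT = 0, 4.9906.
Z = Σ e^(−Eᵢ/kT) = e^(−0) + e^(−4.9906) = 1.0000 + 0.0068016 = 1.0068.
P₁ = e^(−E₁/kT) / Z = 0.0068016/1.0068 = 0.00676.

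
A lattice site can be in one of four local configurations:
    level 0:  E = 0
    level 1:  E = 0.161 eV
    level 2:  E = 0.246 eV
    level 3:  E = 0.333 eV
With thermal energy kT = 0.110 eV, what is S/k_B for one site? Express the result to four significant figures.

Eᵢ/kT = 0, 1.46364, 2.23636, 3.02727.
Z = Σ e^(−Eᵢ/kT) = e^(−0) + e^(−1.46364) + e^(−2.23636) + e^(−3.02727) = 1.00000 + 0.231392 + 0.106847 + 0.0484477 = 1.38669.
⟨E⟩ = Σ EᵢPᵢ = 0.0574545 eV.
S/k_B = ln Z + ⟨E⟩/kT = ln(1.38669) + 0.0574545/0.110 = 0.326920 + 0.522314 = 0.8492.

0.8492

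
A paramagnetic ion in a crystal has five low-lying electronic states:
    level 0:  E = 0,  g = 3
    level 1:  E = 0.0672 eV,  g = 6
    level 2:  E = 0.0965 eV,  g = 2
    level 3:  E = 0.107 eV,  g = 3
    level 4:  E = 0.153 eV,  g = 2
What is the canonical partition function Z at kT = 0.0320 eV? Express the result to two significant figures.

Eᵢ/kT = 0, 2.100, 3.016, 3.344, 4.781.
Z = Σ gᵢe^(−Eᵢ/kT) = 3·e^(−0) + 6·e^(−2.100) + 2·e^(−3.016) + 3·e^(−3.344) + 2·e^(−4.781) = 3.000 + 0.7347 + 0.09799 + 0.1059 + 0.01678 = 3.955.

Z = 4.0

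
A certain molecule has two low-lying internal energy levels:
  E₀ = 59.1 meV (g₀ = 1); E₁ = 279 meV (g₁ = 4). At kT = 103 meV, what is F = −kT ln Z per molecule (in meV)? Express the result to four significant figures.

Eᵢ/kT = 0.573786, 2.70874.
Z = Σ gᵢe^(−Eᵢ/kT) = 1·e^(−0.573786) + 4·e^(−2.70874) = 0.563388 + 0.266483 = 0.829871.
F = −kT ln Z = −103 × ln(0.829871) = −103 × -0.186485 = 19.21 meV.

19.21 meV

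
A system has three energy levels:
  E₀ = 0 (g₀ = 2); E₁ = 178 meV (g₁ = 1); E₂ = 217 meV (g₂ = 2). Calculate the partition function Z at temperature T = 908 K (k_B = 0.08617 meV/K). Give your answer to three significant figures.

k_BT = 0.08617 × 908 K = 78.242 meV.
Eᵢ/kT = 0, 2.2750, 2.7734.
Z = Σ gᵢe^(−Eᵢ/kT) = 2·e^(−0) + 1·e^(−2.2750) + 2·e^(−2.7734) = 2.0000 + 0.10280 + 0.12490 = 2.2277.

Z = 2.23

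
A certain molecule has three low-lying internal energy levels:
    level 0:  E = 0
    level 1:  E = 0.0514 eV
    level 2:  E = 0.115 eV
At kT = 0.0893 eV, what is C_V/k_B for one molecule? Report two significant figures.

Eᵢ/kT = 0, 0.5756, 1.288.
Z = Σ e^(−Eᵢ/kT) = e^(−0) + e^(−0.5756) + e^(−1.288) = 1.000 + 0.5624 + 0.2758 = 1.838.
⟨E⟩ = 0.03298 eV, ⟨E²⟩ = 0.002793 eV².
C_V/k_B = (⟨E²⟩ − ⟨E⟩²)/(kT)² = (0.002793 − 0.001088)/0.007974 = 0.21.

0.21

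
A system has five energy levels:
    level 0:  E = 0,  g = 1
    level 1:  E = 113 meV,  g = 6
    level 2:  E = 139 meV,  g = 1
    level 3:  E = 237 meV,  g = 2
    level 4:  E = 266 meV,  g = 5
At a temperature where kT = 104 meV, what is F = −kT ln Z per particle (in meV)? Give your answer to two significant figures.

Eᵢ/kT = 0, 1.087, 1.337, 2.279, 2.558.
Z = Σ gᵢe^(−Eᵢ/kT) = 1·e^(−0) + 6·e^(−1.087) + 1·e^(−1.337) + 2·e^(−2.279) + 5·e^(−2.558) = 1.000 + 2.023 + 0.2626 + 0.2048 + 0.3873 = 3.878.
F = −kT ln Z = −104 × ln(3.878) = −104 × 1.355 = -140 meV.

-140 meV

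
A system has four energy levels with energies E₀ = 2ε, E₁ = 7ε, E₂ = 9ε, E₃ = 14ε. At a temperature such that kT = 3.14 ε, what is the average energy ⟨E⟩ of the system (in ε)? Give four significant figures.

Eᵢ/kT = 0.636943, 2.22930, 2.86624, 4.45860.
Z = Σ e^(−Eᵢ/kT) = e^(−0.636943) + e^(−2.22930) + e^(−2.86624) + e^(−4.45860) = 0.528907 + 0.107604 + 0.0569125 + 0.0115786 = 0.705002.
⟨E⟩ = Σ Eᵢ e^(−Eᵢ/kT) / Z = (2·0.528907 + 7·0.107604 + 9·0.0569125 + 14·0.0115786) / 0.705002 = 3.525 ε.

3.525 ε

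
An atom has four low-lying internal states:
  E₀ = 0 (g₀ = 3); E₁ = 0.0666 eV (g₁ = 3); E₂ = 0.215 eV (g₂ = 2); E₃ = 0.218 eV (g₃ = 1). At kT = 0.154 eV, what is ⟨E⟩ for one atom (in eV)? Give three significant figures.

Eᵢ/kT = 0, 0.43247, 1.3961, 1.4156.
Z = Σ gᵢe^(−Eᵢ/kT) = 3·e^(−0) + 3·e^(−0.43247) + 2·e^(−1.3961) + 1·e^(−1.4156) = 3.0000 + 1.9467 + 0.49512 + 0.24278 = 5.6846.
⟨E⟩ = Σ Eᵢ gᵢe^(−Eᵢ/kT) / Z = (0·3.0000 + 0.0666·1.9467 + 0.215·0.49512 + 0.218·0.24278) / 5.6846 = 0.0508 eV.

0.0508 eV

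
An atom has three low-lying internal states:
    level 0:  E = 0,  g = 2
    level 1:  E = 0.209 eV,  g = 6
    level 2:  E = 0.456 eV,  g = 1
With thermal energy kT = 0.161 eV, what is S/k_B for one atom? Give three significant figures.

Eᵢ/kT = 0, 1.2981, 2.8323.
Z = Σ gᵢe^(−Eᵢ/kT) = 2·e^(−0) + 6·e^(−1.2981) + 1·e^(−2.8323) = 2.0000 + 1.6383 + 0.058877 = 3.6972.
⟨E⟩ = Σ EᵢPᵢ = 0.099874 eV.
S/k_B = ln Z + ⟨E⟩/kT = ln(3.6972) + 0.099874/0.161 = 1.3076 + 0.62034 = 1.93.

1.93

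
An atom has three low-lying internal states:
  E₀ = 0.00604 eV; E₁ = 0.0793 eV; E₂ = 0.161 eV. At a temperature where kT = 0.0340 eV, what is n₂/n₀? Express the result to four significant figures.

n₂/n₀ = exp[−(E₂−E₀)/kT] = exp(−(0.15496 eV)/(0.0340 eV)) = exp(-4.55765) = 0.01049.

0.01049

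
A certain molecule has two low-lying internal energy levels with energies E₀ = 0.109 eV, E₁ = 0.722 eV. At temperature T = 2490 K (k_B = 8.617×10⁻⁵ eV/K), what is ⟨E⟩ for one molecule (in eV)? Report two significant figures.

0.14 eV

k_BT = 8.617×10⁻⁵ × 2490 K = 0.2146 eV.
Eᵢ/kT = 0.5079, 3.364.
Z = Σ e^(−Eᵢ/kT) = e^(−0.5079) + e^(−3.364) = 0.6018 + 0.03460 = 0.6364.
⟨E⟩ = Σ Eᵢ e^(−Eᵢ/kT) / Z = (0.109·0.6018 + 0.722·0.03460) / 0.6364 = 0.14 eV.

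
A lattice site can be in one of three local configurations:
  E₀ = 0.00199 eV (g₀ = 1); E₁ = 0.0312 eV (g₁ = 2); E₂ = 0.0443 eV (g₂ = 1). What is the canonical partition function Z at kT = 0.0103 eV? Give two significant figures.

Eᵢ/kT = 0.1932, 3.029, 4.301.
Z = Σ gᵢe^(−Eᵢ/kT) = 1·e^(−0.1932) + 2·e^(−3.029) + 1·e^(−4.301) = 0.8243 + 0.09673 + 0.01355 = 0.9346.

Z = 0.93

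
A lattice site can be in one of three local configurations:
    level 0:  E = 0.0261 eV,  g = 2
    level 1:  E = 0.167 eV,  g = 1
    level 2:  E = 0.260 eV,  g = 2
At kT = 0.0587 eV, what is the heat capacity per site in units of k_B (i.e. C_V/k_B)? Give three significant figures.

0.494

Eᵢ/kT = 0.44463, 2.8450, 4.4293.
Z = Σ gᵢe^(−Eᵢ/kT) = 2·e^(−0.44463) + 1·e^(−2.8450) + 2·e^(−4.4293) = 1.2821 + 0.058134 + 0.023846 = 1.3641.
⟨E⟩ = 0.036193 eV, ⟨E²⟩ = 0.0030105 eV².
C_V/k_B = (⟨E²⟩ − ⟨E⟩²)/(kT)² = (0.0030105 − 0.0013099)/0.0034457 = 0.494.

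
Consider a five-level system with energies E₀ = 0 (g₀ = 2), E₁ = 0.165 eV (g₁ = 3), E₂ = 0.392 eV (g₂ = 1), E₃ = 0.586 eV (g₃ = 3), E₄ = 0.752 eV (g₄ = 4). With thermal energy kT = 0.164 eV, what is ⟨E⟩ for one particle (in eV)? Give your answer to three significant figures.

0.0896 eV

Eᵢ/kT = 0, 1.0061, 2.3902, 3.5732, 4.5854.
Z = Σ gᵢe^(−Eᵢ/kT) = 2·e^(−0) + 3·e^(−1.0061) + 1·e^(−2.3902) + 3·e^(−3.5732) + 4·e^(−4.5854) = 2.0000 + 1.0969 + 0.091611 + 0.084198 + 0.040799 = 3.3135.
⟨E⟩ = Σ Eᵢ gᵢe^(−Eᵢ/kT) / Z = (0·2.0000 + 0.165·1.0969 + 0.392·0.091611 + 0.586·0.084198 + 0.752·0.040799) / 3.3135 = 0.0896 eV.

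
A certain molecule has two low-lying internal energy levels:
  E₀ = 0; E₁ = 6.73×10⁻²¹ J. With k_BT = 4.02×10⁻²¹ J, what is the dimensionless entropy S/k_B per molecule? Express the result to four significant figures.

0.4361

Eᵢ/kT = 0, 1.67413.
Z = Σ e^(−Eᵢ/kT) = e^(−0) + e^(−1.67413) = 1.00000 + 0.187471 = 1.18747.
⟨E⟩ = Σ EᵢPᵢ = 1.06249 ×10⁻²¹ J.
S/k_B = ln Z + ⟨E⟩/kT = ln(1.18747) + 1.06249/4.02 = 0.171825 + 0.264301 = 0.4361.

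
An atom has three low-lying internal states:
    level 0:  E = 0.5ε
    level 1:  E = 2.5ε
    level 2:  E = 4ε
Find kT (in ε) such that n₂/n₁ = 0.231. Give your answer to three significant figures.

1.02 ε

n₂/n₁ = exp[−(E₂−E₁)/kT] = 0.231.
⇒ (E₂−E₁)/kT = ln(1/0.231) = ln(4.3290) = 1.4653.
kT = 1.5ε / 1.4653 = 1.02 ε.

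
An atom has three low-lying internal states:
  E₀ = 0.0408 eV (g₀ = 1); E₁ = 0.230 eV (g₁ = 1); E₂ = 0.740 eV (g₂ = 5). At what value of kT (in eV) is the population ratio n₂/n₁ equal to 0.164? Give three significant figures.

0.149 eV

n₂/n₁ = (g₂/g₁) exp[−(E₂−E₁)/kT] = 0.164.
⇒ (E₂−E₁)/kT = ln((5/1)/0.164) = ln(30.488) = 3.4173.
kT = 0.510 eV / 3.4173 = 0.149 eV.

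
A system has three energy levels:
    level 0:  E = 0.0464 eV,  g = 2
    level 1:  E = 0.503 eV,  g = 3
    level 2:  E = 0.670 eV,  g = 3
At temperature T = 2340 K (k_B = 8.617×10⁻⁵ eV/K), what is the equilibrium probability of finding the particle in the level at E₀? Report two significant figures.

k_BT = 8.617×10⁻⁵ × 2340 K = 0.2016 eV.
Eᵢ/kT = 0.2302, 2.495, 3.323.
Z = Σ gᵢe^(−Eᵢ/kT) = 2·e^(−0.2302) + 3·e^(−2.495) + 3·e^(−3.323) = 1.589 + 0.2475 + 0.1081 = 1.945.
P₀ = g₀ e^(−E₀/kT) / Z = 1.589/1.945 = 0.82.

0.82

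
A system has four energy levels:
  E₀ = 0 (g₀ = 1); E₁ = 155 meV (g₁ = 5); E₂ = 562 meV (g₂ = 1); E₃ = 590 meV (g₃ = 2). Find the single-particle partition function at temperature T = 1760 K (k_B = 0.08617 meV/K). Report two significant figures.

Z = 2.9

k_BT = 0.08617 × 1760 K = 151.7 meV.
Eᵢ/kT = 0, 1.022, 3.705, 3.889.
Z = Σ gᵢe^(−Eᵢ/kT) = 1·e^(−0) + 5·e^(−1.022) + 1·e^(−3.705) + 2·e^(−3.889) = 1.000 + 1.799 + 0.02460 + 0.04093 = 2.865.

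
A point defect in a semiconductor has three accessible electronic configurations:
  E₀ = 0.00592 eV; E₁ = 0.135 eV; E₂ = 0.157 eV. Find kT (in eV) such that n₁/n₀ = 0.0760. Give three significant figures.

0.0501 eV

n₁/n₀ = exp[−(E₁−E₀)/kT] = 0.0760.
⇒ (E₁−E₀)/kT = ln(1/0.0760) = ln(13.158) = 2.5770.
kT = 0.12908 eV / 2.5770 = 0.0501 eV.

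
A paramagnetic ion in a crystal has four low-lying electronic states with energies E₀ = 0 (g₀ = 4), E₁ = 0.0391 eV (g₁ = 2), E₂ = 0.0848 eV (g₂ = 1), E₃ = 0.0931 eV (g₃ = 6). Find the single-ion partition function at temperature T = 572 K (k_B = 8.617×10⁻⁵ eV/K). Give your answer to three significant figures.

k_BT = 8.617×10⁻⁵ × 572 K = 0.049289 eV.
Eᵢ/kT = 0, 0.79328, 1.7205, 1.8889.
Z = Σ gᵢe^(−Eᵢ/kT) = 4·e^(−0) + 2·e^(−0.79328) + 1·e^(−1.7205) + 6·e^(−1.8889) = 4.0000 + 0.90472 + 0.17898 + 0.90743 = 5.9911.

Z = 5.99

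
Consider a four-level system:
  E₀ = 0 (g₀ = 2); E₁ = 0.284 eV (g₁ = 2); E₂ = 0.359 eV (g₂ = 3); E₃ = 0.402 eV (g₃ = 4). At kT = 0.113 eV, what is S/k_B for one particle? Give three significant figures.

1.38

Eᵢ/kT = 0, 2.5133, 3.1770, 3.5575.
Z = Σ gᵢe^(−Eᵢ/kT) = 2·e^(−0) + 2·e^(−2.5133) + 3·e^(−3.1770) + 4·e^(−3.5575) = 2.0000 + 0.16200 + 0.12513 + 0.11404 = 2.4012.
⟨E⟩ = Σ EᵢPᵢ = 0.056961 eV.
S/k_B = ln Z + ⟨E⟩/kT = ln(2.4012) + 0.056961/0.113 = 0.87597 + 0.50408 = 1.38.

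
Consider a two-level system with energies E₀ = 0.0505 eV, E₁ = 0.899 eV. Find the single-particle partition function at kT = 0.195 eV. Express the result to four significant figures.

Z = 0.7818

Eᵢ/kT = 0.258974, 4.61026.
Z = Σ e^(−Eᵢ/kT) = e^(−0.258974) + e^(−4.61026) = 0.771843 + 0.00994923 = 0.781792.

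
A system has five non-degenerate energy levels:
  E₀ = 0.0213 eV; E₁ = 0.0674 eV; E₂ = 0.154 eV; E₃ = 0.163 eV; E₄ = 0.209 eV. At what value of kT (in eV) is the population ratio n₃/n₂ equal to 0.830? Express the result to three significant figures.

0.0483 eV

n₃/n₂ = exp[−(E₃−E₂)/kT] = 0.830.
⇒ (E₃−E₂)/kT = ln(1/0.830) = ln(1.2048) = 0.18631.
kT = 0.009 eV / 0.18631 = 0.0483 eV.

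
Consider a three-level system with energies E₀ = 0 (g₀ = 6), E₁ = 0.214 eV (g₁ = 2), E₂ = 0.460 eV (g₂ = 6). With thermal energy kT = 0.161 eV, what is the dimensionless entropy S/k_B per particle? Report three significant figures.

2.17

Eᵢ/kT = 0, 1.3292, 2.8571.
Z = Σ gᵢe^(−Eᵢ/kT) = 6·e^(−0) + 2·e^(−1.3292) + 6·e^(−2.8571) = 6.0000 + 0.52938 + 0.34461 = 6.8740.
⟨E⟩ = Σ EᵢPᵢ = 0.039541 eV.
S/k_B = ln Z + ⟨E⟩/kT = ln(6.8740) + 0.039541/0.161 = 1.9277 + 0.24560 = 2.17.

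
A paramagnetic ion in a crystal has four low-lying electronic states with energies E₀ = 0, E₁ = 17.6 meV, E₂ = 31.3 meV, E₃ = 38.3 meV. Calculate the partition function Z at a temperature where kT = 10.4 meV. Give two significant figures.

Eᵢ/kT = 0, 1.692, 3.010, 3.683.
Z = Σ e^(−Eᵢ/kT) = e^(−0) + e^(−1.692) + e^(−3.010) + e^(−3.683) = 1.000 + 0.1842 + 0.04929 + 0.02515 = 1.259.

Z = 1.3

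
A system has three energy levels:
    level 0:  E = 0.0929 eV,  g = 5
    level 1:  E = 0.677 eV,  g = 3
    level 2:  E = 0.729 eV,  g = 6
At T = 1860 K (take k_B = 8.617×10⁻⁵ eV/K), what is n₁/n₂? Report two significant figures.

k_BT = 8.617×10⁻⁵ × 1860 K = 0.1603 eV.
n₁/n₂ = (g₁/g₂) exp[−(E₁−E₂)/kT] = (3/6) × exp(−(-0.052 eV)/(0.1603 eV)) = (3/6) × exp(0.3244) = 0.69.

0.69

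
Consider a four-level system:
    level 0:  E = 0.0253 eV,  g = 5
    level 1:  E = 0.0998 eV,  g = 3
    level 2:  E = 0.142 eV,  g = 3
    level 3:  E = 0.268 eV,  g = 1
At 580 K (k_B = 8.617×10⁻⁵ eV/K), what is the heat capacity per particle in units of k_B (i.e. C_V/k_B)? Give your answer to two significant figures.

k_BT = 8.617×10⁻⁵ × 580 K = 0.04998 eV.
Eᵢ/kT = 0.5062, 1.997, 2.841, 5.362.
Z = Σ gᵢe^(−Eᵢ/kT) = 5·e^(−0.5062) + 3·e^(−1.997) + 3·e^(−2.841) + 1·e^(−5.362) = 3.014 + 0.4072 + 0.1751 + 0.004692 = 3.601.
⟨E⟩ = 0.03972 eV, ⟨E²⟩ = 0.002736 eV².
C_V/k_B = (⟨E²⟩ − ⟨E⟩²)/(kT)² = (0.002736 − 0.001578)/0.002498 = 0.46.

0.46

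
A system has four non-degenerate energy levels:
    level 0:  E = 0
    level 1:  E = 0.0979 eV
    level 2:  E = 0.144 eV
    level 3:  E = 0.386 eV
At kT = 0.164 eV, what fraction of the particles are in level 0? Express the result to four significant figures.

0.4852

Eᵢ/kT = 0, 0.596951, 0.878049, 2.35366.
Z = Σ e^(−Eᵢ/kT) = e^(−0) + e^(−0.596951) + e^(−0.878049) + e^(−2.35366) = 1.00000 + 0.550488 + 0.415593 + 0.0950207 = 2.06110.
P₀ = e^(−E₀/kT) / Z = 1.00000/2.06110 = 0.4852.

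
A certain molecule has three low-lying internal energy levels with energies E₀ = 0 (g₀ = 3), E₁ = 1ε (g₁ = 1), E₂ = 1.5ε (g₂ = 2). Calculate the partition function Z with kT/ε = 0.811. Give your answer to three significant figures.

Eᵢ/kT = 0, 1.2330, 1.8496.
Z = Σ gᵢe^(−Eᵢ/kT) = 3·e^(−0) + 1·e^(−1.2330) + 2·e^(−1.8496) = 3.0000 + 0.29142 + 0.31460 = 3.6060.

Z = 3.61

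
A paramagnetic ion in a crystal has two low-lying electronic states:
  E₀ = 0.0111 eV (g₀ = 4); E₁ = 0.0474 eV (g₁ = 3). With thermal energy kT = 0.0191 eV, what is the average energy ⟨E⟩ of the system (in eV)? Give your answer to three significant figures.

Eᵢ/kT = 0.58115, 2.4817.
Z = Σ gᵢe^(−Eᵢ/kT) = 4·e^(−0.58115) + 3·e^(−2.4817) = 2.2370 + 0.25080 = 2.4878.
⟨E⟩ = Σ Eᵢ gᵢe^(−Eᵢ/kT) / Z = (0.0111·2.2370 + 0.0474·0.25080) / 2.4878 = 0.0148 eV.

0.0148 eV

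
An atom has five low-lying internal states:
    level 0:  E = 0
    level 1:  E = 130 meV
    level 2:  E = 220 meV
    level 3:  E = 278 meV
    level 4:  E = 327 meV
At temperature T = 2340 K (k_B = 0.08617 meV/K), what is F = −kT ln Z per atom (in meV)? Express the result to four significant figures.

-168.8 meV

k_BT = 0.08617 × 2340 K = 201.638 meV.
Eᵢ/kT = 0, 0.644720, 1.09106, 1.37871, 1.62172.
Z = Σ e^(−Eᵢ/kT) = e^(−0) + e^(−0.644720) + e^(−1.09106) + e^(−1.37871) + e^(−1.62172) = 1.00000 + 0.524809 + 0.335860 + 0.251903 + 0.197559 = 2.31013.
F = −kT ln Z = −201.638 × ln(2.31013) = −201.638 × 0.837304 = -168.8 meV.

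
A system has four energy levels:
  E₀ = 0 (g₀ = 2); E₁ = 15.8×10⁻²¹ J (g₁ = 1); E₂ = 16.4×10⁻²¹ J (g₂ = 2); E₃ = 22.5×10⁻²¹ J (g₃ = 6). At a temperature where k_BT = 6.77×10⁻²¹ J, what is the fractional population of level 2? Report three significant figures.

0.0712

Eᵢ/kT = 0, 2.3338, 2.4225, 3.3235.
Z = Σ gᵢe^(−Eᵢ/kT) = 2·e^(−0) + 1·e^(−2.3338) + 2·e^(−2.4225) + 6·e^(−3.3235) = 2.0000 + 0.096927 + 0.17740 + 0.21616 = 2.4905.
P₂ = g₂ e^(−E₂/kT) / Z = 0.17740/2.4905 = 0.0712.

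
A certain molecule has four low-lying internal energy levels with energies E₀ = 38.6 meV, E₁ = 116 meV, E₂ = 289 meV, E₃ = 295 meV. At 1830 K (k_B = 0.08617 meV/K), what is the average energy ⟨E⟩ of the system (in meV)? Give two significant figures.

k_BT = 0.08617 × 1830 K = 157.7 meV.
Eᵢ/kT = 0.2448, 0.7356, 1.833, 1.871.
Z = Σ e^(−Eᵢ/kT) = e^(−0.2448) + e^(−0.7356) + e^(−1.833) + e^(−1.871) = 0.7829 + 0.4792 + 0.1599 + 0.1540 = 1.576.
⟨E⟩ = Σ Eᵢ e^(−Eᵢ/kT) / Z = (38.6·0.7829 + 116·0.4792 + 289·0.1599 + 295·0.1540) / 1.576 = 110 meV.

110 meV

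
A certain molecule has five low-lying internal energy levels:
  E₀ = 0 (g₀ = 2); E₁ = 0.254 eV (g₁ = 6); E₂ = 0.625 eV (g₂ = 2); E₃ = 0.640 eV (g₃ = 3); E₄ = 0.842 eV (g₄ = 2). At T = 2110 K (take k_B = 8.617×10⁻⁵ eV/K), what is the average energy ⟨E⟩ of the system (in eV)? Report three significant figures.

k_BT = 8.617×10⁻⁵ × 2110 K = 0.18182 eV.
Eᵢ/kT = 0, 1.3970, 3.4375, 3.5200, 4.6310.
Z = Σ gᵢe^(−Eᵢ/kT) = 2·e^(−0) + 6·e^(−1.3970) + 2·e^(−3.4375) + 3·e^(−3.5200) + 2·e^(−4.6310) = 2.0000 + 1.4840 + 0.064290 + 0.088798 + 0.019490 = 3.6566.
⟨E⟩ = Σ Eᵢ gᵢe^(−Eᵢ/kT) / Z = (0·2.0000 + 0.254·1.4840 + 0.625·0.064290 + 0.640·0.088798 + 0.842·0.019490) / 3.6566 = 0.134 eV.

0.134 eV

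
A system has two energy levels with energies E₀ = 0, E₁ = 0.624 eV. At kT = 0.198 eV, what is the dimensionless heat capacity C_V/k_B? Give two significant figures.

Eᵢ/kT = 0, 3.152.
Z = Σ e^(−Eᵢ/kT) = e^(−0) + e^(−3.152) = 1.000 + 0.04277 = 1.043.
⟨E⟩ = 0.02559 eV, ⟨E²⟩ = 0.01597 eV².
C_V/k_B = (⟨E²⟩ − ⟨E⟩²)/(kT)² = (0.01597 − 0.0006548)/0.03920 = 0.39.

0.39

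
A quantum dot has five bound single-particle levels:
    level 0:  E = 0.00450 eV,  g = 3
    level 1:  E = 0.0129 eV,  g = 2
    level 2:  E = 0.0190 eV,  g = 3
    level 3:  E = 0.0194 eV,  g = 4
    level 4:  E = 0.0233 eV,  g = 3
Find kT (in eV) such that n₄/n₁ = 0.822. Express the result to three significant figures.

n₄/n₁ = (g₄/g₁) exp[−(E₄−E₁)/kT] = 0.822.
⇒ (E₄−E₁)/kT = ln((3/2)/0.822) = ln(1.8248) = 0.60147.
kT = 0.0104 eV / 0.60147 = 0.0173 eV.

0.0173 eV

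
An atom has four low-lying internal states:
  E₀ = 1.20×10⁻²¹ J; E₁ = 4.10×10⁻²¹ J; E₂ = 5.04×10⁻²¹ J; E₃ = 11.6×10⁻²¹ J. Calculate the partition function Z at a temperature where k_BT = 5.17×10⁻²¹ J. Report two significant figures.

Eᵢ/kT = 0.2321, 0.7930, 0.9749, 2.244.
Z = Σ e^(−Eᵢ/kT) = e^(−0.2321) + e^(−0.7930) + e^(−0.9749) + e^(−2.244) = 0.7929 + 0.4525 + 0.3772 + 0.1060 = 1.729.

Z = 1.7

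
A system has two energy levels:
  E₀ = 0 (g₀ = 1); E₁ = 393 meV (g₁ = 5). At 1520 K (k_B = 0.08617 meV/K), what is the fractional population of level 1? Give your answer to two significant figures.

k_BT = 0.08617 × 1520 K = 131.0 meV.
Eᵢ/kT = 0, 3.000.
Z = Σ gᵢe^(−Eᵢ/kT) = 1·e^(−0) + 5·e^(−3.000) = 1.000 + 0.2489 = 1.249.
P₁ = g₁ e^(−E₁/kT) / Z = 0.2489/1.249 = 0.20.

0.20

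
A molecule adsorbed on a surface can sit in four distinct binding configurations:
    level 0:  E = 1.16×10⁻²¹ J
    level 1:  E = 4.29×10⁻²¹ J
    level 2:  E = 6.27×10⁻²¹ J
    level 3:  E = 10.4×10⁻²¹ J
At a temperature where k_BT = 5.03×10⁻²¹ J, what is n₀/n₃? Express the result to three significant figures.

6.28

n₀/n₃ = exp[−(E₀−E₃)/kT] = exp(−(-9.24 ×10⁻²¹ J)/(5.03 ×10⁻²¹ J)) = exp(1.8370) = 6.28.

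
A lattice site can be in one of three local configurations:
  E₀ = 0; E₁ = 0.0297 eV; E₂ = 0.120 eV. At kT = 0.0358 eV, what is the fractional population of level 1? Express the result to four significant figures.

Eᵢ/kT = 0, 0.829609, 3.35196.
Z = Σ e^(−Eᵢ/kT) = e^(−0) + e^(−0.829609) + e^(−3.35196) = 1.00000 + 0.436220 + 0.0350157 = 1.47124.
P₁ = e^(−E₁/kT) / Z = 0.436220/1.47124 = 0.2965.

0.2965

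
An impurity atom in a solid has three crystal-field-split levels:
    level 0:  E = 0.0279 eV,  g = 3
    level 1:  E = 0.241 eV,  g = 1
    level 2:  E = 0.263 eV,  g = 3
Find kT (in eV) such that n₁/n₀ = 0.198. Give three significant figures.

n₁/n₀ = (g₁/g₀) exp[−(E₁−E₀)/kT] = 0.198.
⇒ (E₁−E₀)/kT = ln((1/3)/0.198) = ln(1.6835) = 0.52087.
kT = 0.2131 eV / 0.52087 = 0.409 eV.

0.409 eV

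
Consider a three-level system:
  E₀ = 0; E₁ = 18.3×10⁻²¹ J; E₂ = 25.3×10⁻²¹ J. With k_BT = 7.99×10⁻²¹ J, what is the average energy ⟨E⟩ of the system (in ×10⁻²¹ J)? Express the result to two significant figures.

2.6 ×10⁻²¹ J

Eᵢ/kT = 0, 2.290, 3.166.
Z = Σ e^(−Eᵢ/kT) = e^(−0) + e^(−2.290) + e^(−3.166) = 1.000 + 0.1013 + 0.04217 = 1.143.
⟨E⟩ = Σ Eᵢ e^(−Eᵢ/kT) / Z = (0·1.000 + 18.3·0.1013 + 25.3·0.04217) / 1.143 = 2.6 ×10⁻²¹ J.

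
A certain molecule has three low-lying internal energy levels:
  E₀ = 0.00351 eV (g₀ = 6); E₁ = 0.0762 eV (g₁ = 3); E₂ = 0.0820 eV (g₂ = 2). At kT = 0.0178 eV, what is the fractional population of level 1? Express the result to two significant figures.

0.0083

Eᵢ/kT = 0.1972, 4.281, 4.607.
Z = Σ gᵢe^(−Eᵢ/kT) = 6·e^(−0.1972) + 3·e^(−4.281) + 2·e^(−4.607) = 4.926 + 0.04149 + 0.01996 = 4.987.
P₁ = g₁ e^(−E₁/kT) / Z = 0.04149/4.987 = 0.0083.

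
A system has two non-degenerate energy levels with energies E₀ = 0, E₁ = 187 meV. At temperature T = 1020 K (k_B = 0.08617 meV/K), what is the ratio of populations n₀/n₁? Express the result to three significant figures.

k_BT = 0.08617 × 1020 K = 87.893 meV.
n₀/n₁ = exp[−(E₀−E₁)/kT] = exp(−(-187 meV)/(87.893 meV)) = exp(2.1276) = 8.39.

8.39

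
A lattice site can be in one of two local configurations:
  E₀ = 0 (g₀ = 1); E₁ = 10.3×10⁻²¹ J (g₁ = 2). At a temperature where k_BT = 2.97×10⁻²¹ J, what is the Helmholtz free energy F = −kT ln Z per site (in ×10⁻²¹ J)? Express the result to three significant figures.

-0.180 ×10⁻²¹ J

Eᵢ/kT = 0, 3.4680.
Z = Σ gᵢe^(−Eᵢ/kT) = 1·e^(−0) + 2·e^(−3.4680) = 1.0000 + 0.062359 = 1.0624.
F = −kT ln Z = −2.97 × ln(1.0624) = −2.97 × 0.060530 = -0.180 ×10⁻²¹ J.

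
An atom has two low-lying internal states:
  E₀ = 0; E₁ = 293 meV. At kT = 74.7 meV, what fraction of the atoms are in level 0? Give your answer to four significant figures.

0.9806

Eᵢ/kT = 0, 3.92236.
Z = Σ e^(−Eᵢ/kT) = e^(−0) + e^(−3.92236) = 1.00000 + 0.0197943 = 1.01979.
P₀ = e^(−E₀/kT) / Z = 1.00000/1.01979 = 0.9806.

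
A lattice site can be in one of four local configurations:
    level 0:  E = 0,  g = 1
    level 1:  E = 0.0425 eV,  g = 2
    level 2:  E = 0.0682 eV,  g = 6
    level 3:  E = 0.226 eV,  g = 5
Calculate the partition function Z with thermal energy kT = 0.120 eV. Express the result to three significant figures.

Z = 6.56

Eᵢ/kT = 0, 0.35417, 0.56833, 1.8833.
Z = Σ gᵢe^(−Eᵢ/kT) = 1·e^(−0) + 2·e^(−0.35417) + 6·e^(−0.56833) + 5·e^(−1.8833) = 1.0000 + 1.4035 + 3.3988 + 0.76044 = 6.5627.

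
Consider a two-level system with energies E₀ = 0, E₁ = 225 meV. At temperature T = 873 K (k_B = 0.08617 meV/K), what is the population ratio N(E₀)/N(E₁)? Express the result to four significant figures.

k_BT = 0.08617 × 873 K = 75.2264 meV.
n₀/n₁ = exp[−(E₀−E₁)/kT] = exp(−(-225 meV)/(75.2264 meV)) = exp(2.99097) = 19.90.

19.90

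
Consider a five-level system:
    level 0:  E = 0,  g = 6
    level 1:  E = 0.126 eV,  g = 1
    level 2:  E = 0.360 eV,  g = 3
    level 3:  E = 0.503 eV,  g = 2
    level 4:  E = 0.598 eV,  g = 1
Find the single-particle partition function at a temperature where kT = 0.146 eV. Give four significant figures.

Z = 6.757

Eᵢ/kT = 0, 0.863014, 2.46575, 3.44521, 4.09589.
Z = Σ gᵢe^(−Eᵢ/kT) = 6·e^(−0) + 1·e^(−0.863014) + 3·e^(−2.46575) + 2·e^(−3.44521) + 1·e^(−4.09589) = 6.00000 + 0.421889 + 0.254835 + 0.0637961 + 0.0166409 = 6.75716.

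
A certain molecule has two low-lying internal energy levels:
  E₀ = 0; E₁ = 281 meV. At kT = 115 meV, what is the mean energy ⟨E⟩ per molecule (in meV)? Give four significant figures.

Eᵢ/kT = 0, 2.44348.
Z = Σ e^(−Eᵢ/kT) = e^(−0) + e^(−2.44348) = 1.00000 + 0.0868581 = 1.08686.
⟨E⟩ = Σ Eᵢ e^(−Eᵢ/kT) / Z = (0·1.00000 + 281·0.0868581) / 1.08686 = 22.46 meV.

22.46 meV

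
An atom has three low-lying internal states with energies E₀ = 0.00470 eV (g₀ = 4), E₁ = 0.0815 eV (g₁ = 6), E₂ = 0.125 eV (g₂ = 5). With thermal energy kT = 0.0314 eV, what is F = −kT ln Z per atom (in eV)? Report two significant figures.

-0.043 eV

Eᵢ/kT = 0.1497, 2.596, 3.981.
Z = Σ gᵢe^(−Eᵢ/kT) = 4·e^(−0.1497) + 6·e^(−2.596) + 5·e^(−3.981) = 3.444 + 0.4474 + 0.09333 = 3.985.
F = −kT ln Z = −0.0314 × ln(3.985) = −0.0314 × 1.383 = -0.043 eV.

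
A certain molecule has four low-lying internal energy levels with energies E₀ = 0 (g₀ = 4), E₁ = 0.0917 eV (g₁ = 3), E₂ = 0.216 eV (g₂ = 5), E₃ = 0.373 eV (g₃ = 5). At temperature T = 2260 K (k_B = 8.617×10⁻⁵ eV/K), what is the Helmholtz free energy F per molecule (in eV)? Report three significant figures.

k_BT = 8.617×10⁻⁵ × 2260 K = 0.19474 eV.
Eᵢ/kT = 0, 0.47088, 1.1092, 1.9154.
Z = Σ gᵢe^(−Eᵢ/kT) = 4·e^(−0) + 3·e^(−0.47088) + 5·e^(−1.1092) + 5·e^(−1.9154) = 4.0000 + 1.8734 + 1.6491 + 0.73641 = 8.2589.
F = −kT ln Z = −0.19474 × ln(8.2589) = −0.19474 × 2.1113 = -0.411 eV.

-0.411 eV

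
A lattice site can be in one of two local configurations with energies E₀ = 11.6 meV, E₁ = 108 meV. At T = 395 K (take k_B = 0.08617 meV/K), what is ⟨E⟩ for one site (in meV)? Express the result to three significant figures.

k_BT = 0.08617 × 395 K = 34.037 meV.
Eᵢ/kT = 0.34081, 3.1730.
Z = Σ e^(−Eᵢ/kT) = e^(−0.34081) + e^(−3.1730) = 0.71119 + 0.041878 = 0.75307.
⟨E⟩ = Σ Eᵢ e^(−Eᵢ/kT) / Z = (11.6·0.71119 + 108·0.041878) / 0.75307 = 17.0 meV.

17.0 meV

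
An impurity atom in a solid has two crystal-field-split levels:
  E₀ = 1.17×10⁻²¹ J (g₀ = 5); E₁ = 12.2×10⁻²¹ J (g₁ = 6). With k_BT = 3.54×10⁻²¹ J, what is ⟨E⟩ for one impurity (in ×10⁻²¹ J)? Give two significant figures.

1.7 ×10⁻²¹ J

Eᵢ/kT = 0.3305, 3.446.
Z = Σ gᵢe^(−Eᵢ/kT) = 5·e^(−0.3305) + 6·e^(−3.446) = 3.593 + 0.1912 = 3.784.
⟨E⟩ = Σ Eᵢ gᵢe^(−Eᵢ/kT) / Z = (1.17·3.593 + 12.2·0.1912) / 3.784 = 1.7 ×10⁻²¹ J.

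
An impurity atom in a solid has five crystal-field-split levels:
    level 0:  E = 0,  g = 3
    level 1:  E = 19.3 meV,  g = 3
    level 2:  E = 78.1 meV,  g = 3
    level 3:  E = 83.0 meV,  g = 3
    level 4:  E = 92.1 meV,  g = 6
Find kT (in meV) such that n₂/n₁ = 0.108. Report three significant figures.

n₂/n₁ = (g₂/g₁) exp[−(E₂−E₁)/kT] = 0.108.
⇒ (E₂−E₁)/kT = ln((3/3)/0.108) = ln(9.2593) = 2.2256.
kT = 58.8 meV / 2.2256 = 26.4 meV.

26.4 meV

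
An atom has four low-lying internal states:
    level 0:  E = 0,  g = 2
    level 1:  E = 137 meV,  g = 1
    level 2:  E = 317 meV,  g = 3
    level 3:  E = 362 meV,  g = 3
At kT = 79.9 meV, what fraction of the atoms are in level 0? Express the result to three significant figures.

Eᵢ/kT = 0, 1.7146, 3.9675, 4.5307.
Z = Σ gᵢe^(−Eᵢ/kT) = 2·e^(−0) + 1·e^(−1.7146) + 3·e^(−3.9675) + 3·e^(−4.5307) = 2.0000 + 0.18004 + 0.056762 + 0.032319 = 2.2691.
P₀ = g₀ e^(−E₀/kT) / Z = 2.0000/2.2691 = 0.881.

0.881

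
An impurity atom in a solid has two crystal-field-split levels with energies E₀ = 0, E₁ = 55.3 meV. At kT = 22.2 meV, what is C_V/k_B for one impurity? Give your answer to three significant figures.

Eᵢ/kT = 0, 2.4910.
Z = Σ e^(−Eᵢ/kT) = e^(−0) + e^(−2.4910) = 1.0000 + 0.082827 = 1.0828.
⟨E⟩ = 4.2301 meV, ⟨E²⟩ = 233.92 meV².
C_V/k_B = (⟨E²⟩ − ⟨E⟩²)/(kT)² = (233.92 − 17.894)/492.84 = 0.438.

0.438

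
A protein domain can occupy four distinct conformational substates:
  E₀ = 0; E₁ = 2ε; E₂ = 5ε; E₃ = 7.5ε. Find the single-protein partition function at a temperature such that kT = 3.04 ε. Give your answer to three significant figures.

Eᵢ/kT = 0, 0.65789, 1.6447, 2.4671.
Z = Σ e^(−Eᵢ/kT) = e^(−0) + e^(−0.65789) + e^(−1.6447) + e^(−2.4671) = 1.0000 + 0.51794 + 0.19307 + 0.084831 = 1.7958.

Z = 1.80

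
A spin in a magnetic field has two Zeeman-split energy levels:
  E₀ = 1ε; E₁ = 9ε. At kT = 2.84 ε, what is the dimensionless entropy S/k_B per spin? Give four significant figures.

Eᵢ/kT = 0.352113, 3.16901.
Z = Σ e^(−Eᵢ/kT) = e^(−0.352113) + e^(−3.16901) = 0.703201 + 0.0420452 = 0.745246.
⟨E⟩ = Σ EᵢPᵢ = 1.45134 ε.
S/k_B = ln Z + ⟨E⟩/kT = ln(0.745246) + 1.45134/2.84 = -0.294041 + 0.511035 = 0.2170.

0.2170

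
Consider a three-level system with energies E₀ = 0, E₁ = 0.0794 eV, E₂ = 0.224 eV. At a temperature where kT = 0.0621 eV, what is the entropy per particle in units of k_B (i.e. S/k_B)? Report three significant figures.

Eᵢ/kT = 0, 1.2786, 3.6071.
Z = Σ e^(−Eᵢ/kT) = e^(−0) + e^(−1.2786) + e^(−3.6071) = 1.0000 + 0.27843 + 0.027130 = 1.3056.
⟨E⟩ = Σ EᵢPᵢ = 0.021587 eV.
S/k_B = ln Z + ⟨E⟩/kT = ln(1.3056) + 0.021587/0.0621 = 0.26666 + 0.34762 = 0.614.

0.614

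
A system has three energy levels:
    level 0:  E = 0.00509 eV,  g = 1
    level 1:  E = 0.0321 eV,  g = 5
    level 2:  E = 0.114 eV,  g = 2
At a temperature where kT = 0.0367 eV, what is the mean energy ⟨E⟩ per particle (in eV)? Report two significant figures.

0.027 eV

Eᵢ/kT = 0.1387, 0.8747, 3.106.
Z = Σ gᵢe^(−Eᵢ/kT) = 1·e^(−0.1387) + 5·e^(−0.8747) + 2·e^(−3.106) = 0.8705 + 2.085 + 0.08956 = 3.045.
⟨E⟩ = Σ Eᵢ gᵢe^(−Eᵢ/kT) / Z = (0.00509·0.8705 + 0.0321·2.085 + 0.114·0.08956) / 3.045 = 0.027 eV.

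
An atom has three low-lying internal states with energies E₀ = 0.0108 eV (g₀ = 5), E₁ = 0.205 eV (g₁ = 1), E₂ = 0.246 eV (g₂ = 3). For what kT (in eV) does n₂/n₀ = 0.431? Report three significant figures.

0.711 eV

n₂/n₀ = (g₂/g₀) exp[−(E₂−E₀)/kT] = 0.431.
⇒ (E₂−E₀)/kT = ln((3/5)/0.431) = ln(1.3921) = 0.33081.
kT = 0.2352 eV / 0.33081 = 0.711 eV.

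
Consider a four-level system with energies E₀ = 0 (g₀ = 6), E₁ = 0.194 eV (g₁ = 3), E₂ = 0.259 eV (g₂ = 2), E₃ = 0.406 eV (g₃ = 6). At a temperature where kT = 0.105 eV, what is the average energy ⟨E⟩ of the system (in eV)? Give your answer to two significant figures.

0.028 eV

Eᵢ/kT = 0, 1.848, 2.467, 3.867.
Z = Σ gᵢe^(−Eᵢ/kT) = 6·e^(−0) + 3·e^(−1.848) + 2·e^(−2.467) + 6·e^(−3.867) = 6.000 + 0.4727 + 0.1697 + 0.1255 = 6.768.
⟨E⟩ = Σ Eᵢ gᵢe^(−Eᵢ/kT) / Z = (0·6.000 + 0.194·0.4727 + 0.259·0.1697 + 0.406·0.1255) / 6.768 = 0.028 eV.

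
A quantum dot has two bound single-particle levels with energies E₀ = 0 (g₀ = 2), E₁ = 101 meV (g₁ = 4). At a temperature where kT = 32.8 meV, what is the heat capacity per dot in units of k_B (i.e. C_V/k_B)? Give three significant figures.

Eᵢ/kT = 0, 3.0793.
Z = Σ gᵢe^(−Eᵢ/kT) = 2·e^(−0) + 4·e^(−3.0793) = 2.0000 + 0.18397 = 2.1840.
⟨E⟩ = 8.5078 meV, ⟨E²⟩ = 859.28 meV².
C_V/k_B = (⟨E²⟩ − ⟨E⟩²)/(kT)² = (859.28 − 72.383)/1075.8 = 0.731.

0.731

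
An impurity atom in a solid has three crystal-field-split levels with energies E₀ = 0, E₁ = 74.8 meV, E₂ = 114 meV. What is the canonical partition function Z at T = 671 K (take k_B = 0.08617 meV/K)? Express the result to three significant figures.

k_BT = 0.08617 × 671 K = 57.820 meV.
Eᵢ/kT = 0, 1.2937, 1.9716.
Z = Σ e^(−Eᵢ/kT) = e^(−0) + e^(−1.2937) + e^(−1.9716) = 1.0000 + 0.27425 + 0.13923 = 1.4135.

Z = 1.41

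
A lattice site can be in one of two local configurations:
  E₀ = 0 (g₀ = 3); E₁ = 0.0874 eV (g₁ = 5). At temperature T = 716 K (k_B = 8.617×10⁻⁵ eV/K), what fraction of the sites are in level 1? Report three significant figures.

k_BT = 8.617×10⁻⁵ × 716 K = 0.061698 eV.
Eᵢ/kT = 0, 1.4166.
Z = Σ gᵢe^(−Eᵢ/kT) = 3·e^(−0) + 5·e^(−1.4166) = 3.0000 + 1.2127 = 4.2127.
P₁ = g₁ e^(−E₁/kT) / Z = 1.2127/4.2127 = 0.288.

0.288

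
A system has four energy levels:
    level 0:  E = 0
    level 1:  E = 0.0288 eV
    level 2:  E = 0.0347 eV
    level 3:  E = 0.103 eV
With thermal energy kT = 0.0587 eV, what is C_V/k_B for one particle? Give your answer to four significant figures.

Eᵢ/kT = 0, 0.490630, 0.591141, 1.75468.
Z = Σ e^(−Eᵢ/kT) = e^(−0) + e^(−0.490630) + e^(−0.591141) + e^(−1.75468) = 1.00000 + 0.612241 + 0.553695 + 0.172963 = 2.33890.
⟨E⟩ = 0.0233704 eV, ⟨E²⟩ = 0.00128671 eV².
C_V/k_B = (⟨E²⟩ − ⟨E⟩²)/(kT)² = (0.00128671 − 0.000546176)/0.00344569 = 0.2149.

0.2149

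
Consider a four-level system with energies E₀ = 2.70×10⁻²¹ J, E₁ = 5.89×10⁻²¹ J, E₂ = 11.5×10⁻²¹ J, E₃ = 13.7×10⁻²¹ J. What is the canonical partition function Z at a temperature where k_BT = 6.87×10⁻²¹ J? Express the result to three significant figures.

Eᵢ/kT = 0.39301, 0.85735, 1.6739, 1.9942.
Z = Σ e^(−Eᵢ/kT) = e^(−0.39301) + e^(−0.85735) + e^(−1.6739) + e^(−1.9942) = 0.67502 + 0.42428 + 0.18751 + 0.13612 = 1.4229.

Z = 1.42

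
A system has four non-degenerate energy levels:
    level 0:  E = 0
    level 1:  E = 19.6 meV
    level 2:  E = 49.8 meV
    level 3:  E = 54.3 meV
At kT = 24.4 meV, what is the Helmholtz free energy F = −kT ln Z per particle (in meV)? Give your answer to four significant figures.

-12.74 meV

Eᵢ/kT = 0, 0.803279, 2.04098, 2.22541.
Z = Σ e^(−Eᵢ/kT) = e^(−0) + e^(−0.803279) + e^(−2.04098) + e^(−2.22541) = 1.00000 + 0.447858 + 0.129901 + 0.108023 = 1.68578.
F = −kT ln Z = −24.4 × ln(1.68578) = −24.4 × 0.522228 = -12.74 meV.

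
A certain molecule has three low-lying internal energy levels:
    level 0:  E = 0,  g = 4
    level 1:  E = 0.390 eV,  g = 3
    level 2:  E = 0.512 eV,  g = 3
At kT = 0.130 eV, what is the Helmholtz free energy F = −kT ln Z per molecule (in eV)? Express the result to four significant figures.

Eᵢ/kT = 0, 3.00000, 3.93846.
Z = Σ gᵢe^(−Eᵢ/kT) = 4·e^(−0) + 3·e^(−3.00000) + 3·e^(−3.93846) = 4.00000 + 0.149361 + 0.0584346 = 4.20780.
F = −kT ln Z = −0.130 × ln(4.20780) = −0.130 × 1.43694 = -0.1868 eV.

-0.1868 eV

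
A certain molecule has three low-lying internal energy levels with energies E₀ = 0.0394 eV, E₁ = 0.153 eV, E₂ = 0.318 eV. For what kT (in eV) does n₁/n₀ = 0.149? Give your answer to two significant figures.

n₁/n₀ = exp[−(E₁−E₀)/kT] = 0.149.
⇒ (E₁−E₀)/kT = ln(1/0.149) = ln(6.711) = 1.904.
kT = 0.1136 eV / 1.904 = 0.060 eV.

0.060 eV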